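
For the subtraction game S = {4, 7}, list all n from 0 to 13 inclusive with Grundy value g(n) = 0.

Compute g(0), g(1), … for moves {4, 7}:
g(0) = mex{} = 0
g(1) = mex{} = 0
g(2) = mex{} = 0
g(3) = mex{} = 0
g(4) = mex{0} = 1
g(5) = mex{0} = 1
g(6) = mex{0} = 1
g(7) = mex{0} = 1
g(8) = mex{0,1} = 2
g(9) = mex{0,1} = 2
g(10) = mex{0,1} = 2
g(11) = mex{1} = 0
g(12) = mex{1,2} = 0
g(13) = mex{1,2} = 0
The P-positions (g = 0) in 0..13 are 0, 1, 2, 3, 11, 12, 13.

0, 1, 2, 3, 11, 12, 13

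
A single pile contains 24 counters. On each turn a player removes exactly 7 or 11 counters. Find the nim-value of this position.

Build the Grundy sequence with g(k) = mex{g(k−s) : s ∈ {7, 11}, s ≤ k}:
k:     0  1  2  3  4  5  6  7  8  9 10 11 12 13 14 15 16 17 18 19 20 21 22 23 24
g(k):  0  0  0  0  0  0  0  1  1  1  1  1  1  1  2  2  2  2  0  0  0  0  0  0  0
So g(24) = 0.

0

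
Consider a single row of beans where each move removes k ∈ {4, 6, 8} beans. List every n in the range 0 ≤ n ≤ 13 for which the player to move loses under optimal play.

0, 1, 2, 3, 12, 13

Compute g(0), g(1), … for moves {4, 6, 8}:
k:     0  1  2  3  4  5  6  7  8  9 10 11 12 13
g(k):  0  0  0  0  1  1  1  1  2  2  2  2  0  0
The P-positions (g = 0) in 0..13 are 0, 1, 2, 3, 12, 13.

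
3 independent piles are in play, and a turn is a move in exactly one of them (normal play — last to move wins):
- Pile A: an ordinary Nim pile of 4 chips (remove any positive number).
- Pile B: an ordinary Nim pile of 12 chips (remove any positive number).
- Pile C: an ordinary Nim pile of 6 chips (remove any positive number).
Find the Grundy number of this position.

14

Pile A is a plain Nim pile of size 4, so its Grundy value is 4.
Pile B is a plain Nim pile of size 12, so its Grundy value is 12.
Pile C is a plain Nim pile of size 6, so its Grundy value is 6.
The value of a disjunctive sum is the nim-sum of the parts.
Combined value = 4 ⊕ 12 ⊕ 6 = 14.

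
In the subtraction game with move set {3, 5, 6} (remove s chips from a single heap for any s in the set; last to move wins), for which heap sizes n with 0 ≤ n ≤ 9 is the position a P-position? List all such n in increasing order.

0, 1, 2, 9

Grundy values for subtraction set {3, 5, 6}:
g(0) = mex{} = 0
g(1) = mex{} = 0
g(2) = mex{} = 0
g(3) = mex{0} = 1
g(4) = mex{0} = 1
g(5) = mex{0} = 1
g(6) = mex{0,1} = 2
g(7) = mex{0,1} = 2
g(8) = mex{0,1} = 2
g(9) = mex{1,2} = 0
The P-positions (g = 0) in 0..9 are 0, 1, 2, 9.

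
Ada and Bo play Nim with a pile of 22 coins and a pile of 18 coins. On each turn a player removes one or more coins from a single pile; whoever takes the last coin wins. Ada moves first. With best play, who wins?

Compute the nim-sum pairwise:
22 XOR 18 = 4
The nim-sum is 4 ≠ 0, so this is an N-position: the player to move can win; Ada has a winning move.

Ada wins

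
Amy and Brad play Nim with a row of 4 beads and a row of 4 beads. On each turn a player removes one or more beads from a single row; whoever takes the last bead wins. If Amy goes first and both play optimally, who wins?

Compute the nim-sum pairwise:
4 ⊕ 4 = 0
The nim-sum is 0, so this is a P-position: the player to move is in a losing position under optimal play; Amy is about to move from it and so loses — Brad wins.

Brad wins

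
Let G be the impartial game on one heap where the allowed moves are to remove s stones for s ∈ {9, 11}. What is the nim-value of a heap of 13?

Build the Grundy sequence with g(k) = mex{g(k−s) : s ∈ {9, 11}, s ≤ k}:
g(0) = mex{} = 0
g(1) = mex{} = 0
g(2) = mex{} = 0
g(3) = mex{} = 0
g(4) = mex{} = 0
g(5) = mex{} = 0
g(6) = mex{} = 0
g(7) = mex{} = 0
g(8) = mex{} = 0
g(9) = mex{0} = 1
g(10) = mex{0} = 1
g(11) = mex{0} = 1
g(12) = mex{0} = 1
g(13) = mex{0} = 1
So g(13) = 1.

1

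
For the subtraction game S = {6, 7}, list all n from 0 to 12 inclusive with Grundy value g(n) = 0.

Grundy values for subtraction set {6, 7}:
k:     0  1  2  3  4  5  6  7  8  9 10 11 12
g(k):  0  0  0  0  0  0  1  1  1  1  1  1  2
The P-positions (g = 0) in 0..12 are 0, 1, 2, 3, 4, 5.

0, 1, 2, 3, 4, 5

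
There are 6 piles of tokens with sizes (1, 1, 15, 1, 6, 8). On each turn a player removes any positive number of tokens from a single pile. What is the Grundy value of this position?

Compute the nim-sum pairwise:
1 ⊕ 1 = 0
0 ⊕ 15 = 15
15 ⊕ 1 = 14
14 ⊕ 6 = 8
8 ⊕ 8 = 0

0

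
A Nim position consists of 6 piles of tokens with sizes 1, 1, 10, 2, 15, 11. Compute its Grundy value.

12

Compute the nim-sum pairwise:
1 XOR 1 = 0
0 XOR 10 = 10
10 XOR 2 = 8
8 XOR 15 = 7
7 XOR 11 = 12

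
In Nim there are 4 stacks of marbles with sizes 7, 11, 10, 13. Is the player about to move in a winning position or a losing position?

Nim-sum: 7 ⊕ 11 ⊕ 10 ⊕ 13 = 11.
The nim-sum is 11 ≠ 0, so this is an N-position: the player to move can win.

Winning position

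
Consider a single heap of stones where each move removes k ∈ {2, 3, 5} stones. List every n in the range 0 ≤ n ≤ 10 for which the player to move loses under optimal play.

Compute g(0), g(1), … for moves {2, 3, 5}:
k:     0  1  2  3  4  5  6  7  8  9 10
g(k):  0  0  1  1  2  2  3  0  0  1  1
The P-positions (g = 0) in 0..10 are 0, 1, 7, 8.

0, 1, 7, 8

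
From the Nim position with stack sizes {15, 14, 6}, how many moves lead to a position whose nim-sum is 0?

Nim-sum: 15 ⊕ 14 ⊕ 6 = 7.
The overall nim-sum is X = 7. A stack of size p has a winning move iff p XOR X < p (reduce it to p XOR X).
  15: 15 XOR 7 = 8 < 15 — winning move (to 8).
  14: 14 XOR 7 = 9 < 14 — winning move (to 9).
  6: 6 XOR 7 = 1 < 6 — winning move (to 1).
That gives 3 winning moves.

3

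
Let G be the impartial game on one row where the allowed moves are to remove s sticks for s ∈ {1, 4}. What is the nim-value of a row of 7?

0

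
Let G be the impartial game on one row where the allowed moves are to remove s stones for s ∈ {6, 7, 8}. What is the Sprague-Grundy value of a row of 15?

Compute g(0), g(1), … for moves {6, 7, 8}:
k:     0  1  2  3  4  5  6  7  8  9 10 11 12 13 14 15
g(k):  0  0  0  0  0  0  1  1  1  1  1  1  2  2  0  0
So g(15) = 0.

0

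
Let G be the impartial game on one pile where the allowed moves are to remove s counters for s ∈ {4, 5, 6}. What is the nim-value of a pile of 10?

Build the Grundy sequence with g(k) = mex{g(k−s) : s ∈ {4, 5, 6}, s ≤ k}:
g(0) = mex{} = 0
g(1) = mex{} = 0
g(2) = mex{} = 0
g(3) = mex{} = 0
g(4) = mex{0} = 1
g(5) = mex{0} = 1
g(6) = mex{0} = 1
g(7) = mex{0} = 1
g(8) = mex{0,1} = 2
g(9) = mex{0,1} = 2
g(10) = mex{1} = 0
So g(10) = 0.

0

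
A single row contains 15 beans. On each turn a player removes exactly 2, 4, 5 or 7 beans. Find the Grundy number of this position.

Build the Grundy sequence with g(k) = mex{g(k−s) : s ∈ {2, 4, 5, 7}, s ≤ k}:
k:     0  1  2  3  4  5  6  7  8  9 10 11 12 13 14 15
g(k):  0  0  1  1  2  2  3  3  4  0  0  1  1  2  2  3
So g(15) = 3.

3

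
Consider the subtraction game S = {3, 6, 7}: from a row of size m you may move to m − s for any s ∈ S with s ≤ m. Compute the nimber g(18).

2

Build the Grundy sequence with g(k) = mex{g(k−s) : s ∈ {3, 6, 7}, s ≤ k}:
k:     0  1  2  3  4  5  6  7  8  9 10 11 12 13 14 15 16 17 18
g(k):  0  0  0  1  1  1  2  2  2  3  0  0  0  1  1  1  2  2  2
So g(18) = 2.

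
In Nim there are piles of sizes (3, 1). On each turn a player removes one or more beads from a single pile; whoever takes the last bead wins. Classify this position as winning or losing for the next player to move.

Winning position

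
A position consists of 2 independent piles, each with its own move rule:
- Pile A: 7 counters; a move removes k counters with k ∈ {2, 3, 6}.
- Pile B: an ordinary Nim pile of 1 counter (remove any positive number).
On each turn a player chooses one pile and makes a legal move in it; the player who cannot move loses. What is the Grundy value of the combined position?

0

Build the Grundy sequence for pile A with g(k) = mex{g(k−s) : s ∈ {2, 3, 6}, s ≤ k}:
g(0) = mex{} = 0
g(1) = mex{} = 0
g(2) = mex{0} = 1
g(3) = mex{0} = 1
g(4) = mex{0,1} = 2
g(5) = mex{1} = 0
g(6) = mex{0,1,2} = 3
g(7) = mex{0,2} = 1
So g(7) = 1.
Pile B is a plain Nim pile of size 1, so its Grundy value is 1.
By the Sprague-Grundy theorem, the Grundy value of a sum of independent games is the XOR of the component values.
Combined value = 1 ⊕ 1 = 0.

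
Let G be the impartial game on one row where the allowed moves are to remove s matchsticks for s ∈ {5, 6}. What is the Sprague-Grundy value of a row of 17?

1

Build the Grundy sequence with g(k) = mex{g(k−s) : s ∈ {5, 6}, s ≤ k}:
k:     0  1  2  3  4  5  6  7  8  9 10 11 12 13 14 15 16 17
g(k):  0  0  0  0  0  1  1  1  1  1  2  0  0  0  0  0  1  1
So g(17) = 1.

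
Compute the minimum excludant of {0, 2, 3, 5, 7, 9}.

1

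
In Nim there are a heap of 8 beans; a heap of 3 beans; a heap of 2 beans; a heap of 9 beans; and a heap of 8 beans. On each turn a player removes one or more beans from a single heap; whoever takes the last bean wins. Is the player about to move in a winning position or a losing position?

Winning position

Compute the nim-sum pairwise:
8 ^ 3 = 11
11 ^ 2 = 9
9 ^ 9 = 0
0 ^ 8 = 8
The nim-sum is 8 ≠ 0, so this is an N-position: the player to move can win.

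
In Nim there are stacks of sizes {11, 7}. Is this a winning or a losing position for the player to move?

Nim-sum: 11 XOR 7 = 12.
The nim-sum is 12 ≠ 0, so this is an N-position: the player to move can win.

Winning position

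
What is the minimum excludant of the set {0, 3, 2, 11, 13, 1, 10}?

4

The values 0, 1, 2, 3 are all present; 4 is the first non-negative integer missing from the set.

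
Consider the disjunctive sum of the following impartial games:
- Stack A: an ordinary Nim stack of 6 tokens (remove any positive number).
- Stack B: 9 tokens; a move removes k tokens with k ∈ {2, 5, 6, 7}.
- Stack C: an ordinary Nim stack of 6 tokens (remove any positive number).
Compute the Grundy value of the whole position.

2

Stack A is a plain Nim stack of size 6, so its Grundy value is 6.
For stack B, compute g(0), g(1), … with moves {2, 5, 6, 7}:
g(0) = mex{} = 0
g(1) = mex{} = 0
g(2) = mex{0} = 1
g(3) = mex{0} = 1
g(4) = mex{1} = 0
g(5) = mex{0,1} = 2
g(6) = mex{0} = 1
g(7) = mex{0,1,2} = 3
g(8) = mex{0,1} = 2
g(9) = mex{0,1,3} = 2
So g(9) = 2.
Stack C is a plain Nim stack of size 6, so its Grundy value is 6.
By the Sprague-Grundy theorem, the Grundy value of a sum of independent games is the XOR of the component values.
Combined value = 6 XOR 2 XOR 6 = 2.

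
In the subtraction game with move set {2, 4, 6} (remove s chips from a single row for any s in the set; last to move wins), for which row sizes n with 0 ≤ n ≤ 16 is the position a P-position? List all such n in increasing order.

0, 1, 8, 9, 16

Compute g(0), g(1), … for moves {2, 4, 6}:
k:     0  1  2  3  4  5  6  7  8  9 10 11 12 13 14 15 16
g(k):  0  0  1  1  2  2  3  3  0  0  1  1  2  2  3  3  0
The P-positions (g = 0) in 0..16 are 0, 1, 8, 9, 16.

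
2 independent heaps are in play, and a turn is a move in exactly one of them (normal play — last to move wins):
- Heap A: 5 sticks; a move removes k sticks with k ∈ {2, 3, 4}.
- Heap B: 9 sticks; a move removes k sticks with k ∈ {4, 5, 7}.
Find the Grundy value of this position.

0

Build the Grundy sequence for heap A with g(k) = mex{g(k−s) : s ∈ {2, 3, 4}, s ≤ k}:
k:     0  1  2  3  4  5
g(k):  0  0  1  1  2  2
So g(5) = 2.
Grundy values for heap B (subtraction set {4, 5, 7}):
g(0) = mex{} = 0
g(1) = mex{} = 0
g(2) = mex{} = 0
g(3) = mex{} = 0
g(4) = mex{0} = 1
g(5) = mex{0} = 1
g(6) = mex{0} = 1
g(7) = mex{0} = 1
g(8) = mex{0,1} = 2
g(9) = mex{0,1} = 2
So g(9) = 2.
By the Sprague-Grundy theorem, the Grundy value of a sum of independent games is the XOR of the component values.
Combined value = 2 ⊕ 2 = 0.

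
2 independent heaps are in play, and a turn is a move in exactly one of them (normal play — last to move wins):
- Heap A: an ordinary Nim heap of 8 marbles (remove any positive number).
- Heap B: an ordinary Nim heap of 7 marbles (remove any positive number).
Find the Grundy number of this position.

15

Heap A is a plain Nim heap of size 8, so its Grundy value is 8.
Heap B is a plain Nim heap of size 7, so its Grundy value is 7.
By the Sprague-Grundy theorem, the Grundy value of a sum of independent games is the XOR of the component values.
Combined value = 8 ⊕ 7 = 15.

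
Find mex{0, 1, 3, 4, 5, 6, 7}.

The values 0, 1 are all present; 2 is the first non-negative integer missing from the set.

2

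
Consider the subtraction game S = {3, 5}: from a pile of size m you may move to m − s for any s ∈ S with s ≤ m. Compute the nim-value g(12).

Compute g(0), g(1), … for moves {3, 5}:
g(0) = mex{} = 0
g(1) = mex{} = 0
g(2) = mex{} = 0
g(3) = mex{0} = 1
g(4) = mex{0} = 1
g(5) = mex{0} = 1
g(6) = mex{0,1} = 2
g(7) = mex{0,1} = 2
g(8) = mex{1} = 0
g(9) = mex{1,2} = 0
g(10) = mex{1,2} = 0
g(11) = mex{0,2} = 1
g(12) = mex{0,2} = 1
So g(12) = 1.

1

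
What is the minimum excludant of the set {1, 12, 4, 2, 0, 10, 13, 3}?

5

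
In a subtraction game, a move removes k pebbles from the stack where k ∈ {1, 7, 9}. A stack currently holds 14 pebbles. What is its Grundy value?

0

Compute g(0), g(1), … for moves {1, 7, 9}:
g(0) = mex{} = 0
g(1) = mex{0} = 1
g(2) = mex{1} = 0
g(3) = mex{0} = 1
g(4) = mex{1} = 0
g(5) = mex{0} = 1
g(6) = mex{1} = 0
g(7) = mex{0} = 1
g(8) = mex{1} = 0
g(9) = mex{0} = 1
g(10) = mex{1} = 0
g(11) = mex{0} = 1
g(12) = mex{1} = 0
g(13) = mex{0} = 1
g(14) = mex{1} = 0
So g(14) = 0.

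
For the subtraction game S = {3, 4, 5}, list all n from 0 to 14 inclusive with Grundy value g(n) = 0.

0, 1, 2, 8, 9, 10

Grundy values for subtraction set {3, 4, 5}:
k:     0  1  2  3  4  5  6  7  8  9 10 11 12 13 14
g(k):  0  0  0  1  1  1  2  2  0  0  0  1  1  1  2
The P-positions (g = 0) in 0..14 are 0, 1, 2, 8, 9, 10.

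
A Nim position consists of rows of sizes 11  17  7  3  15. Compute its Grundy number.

17

Bitwise XOR of the heap sizes:
  01011  (11)
  10001  (17)
  00111  (7)
  00011  (3)
  01111  (15)
  -----
  10001  (17)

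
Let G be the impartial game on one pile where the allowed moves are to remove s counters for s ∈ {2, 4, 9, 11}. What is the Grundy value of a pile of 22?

Build the Grundy sequence with g(k) = mex{g(k−s) : s ∈ {2, 4, 9, 11}, s ≤ k}:
k:     0  1  2  3  4  5  6  7  8  9 10 11 12 13 14 15 16 17 18 19 20 21 22
g(k):  0  0  1  1  2  2  0  0  1  1  2  2  3  0  0  1  1  2  2  0  0  1  1
So g(22) = 1.

1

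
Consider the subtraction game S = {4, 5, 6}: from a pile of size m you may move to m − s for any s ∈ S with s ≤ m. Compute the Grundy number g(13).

Compute g(0), g(1), … for moves {4, 5, 6}:
g(0) = mex{} = 0
g(1) = mex{} = 0
g(2) = mex{} = 0
g(3) = mex{} = 0
g(4) = mex{0} = 1
g(5) = mex{0} = 1
g(6) = mex{0} = 1
g(7) = mex{0} = 1
g(8) = mex{0,1} = 2
g(9) = mex{0,1} = 2
g(10) = mex{1} = 0
g(11) = mex{1} = 0
g(12) = mex{1,2} = 0
g(13) = mex{1,2} = 0
So g(13) = 0.

0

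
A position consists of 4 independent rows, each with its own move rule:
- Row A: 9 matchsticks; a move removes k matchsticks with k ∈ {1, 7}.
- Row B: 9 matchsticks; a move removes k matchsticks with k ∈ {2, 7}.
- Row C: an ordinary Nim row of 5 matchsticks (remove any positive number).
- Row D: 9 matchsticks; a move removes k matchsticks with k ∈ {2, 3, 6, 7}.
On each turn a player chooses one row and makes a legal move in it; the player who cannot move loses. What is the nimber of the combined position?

4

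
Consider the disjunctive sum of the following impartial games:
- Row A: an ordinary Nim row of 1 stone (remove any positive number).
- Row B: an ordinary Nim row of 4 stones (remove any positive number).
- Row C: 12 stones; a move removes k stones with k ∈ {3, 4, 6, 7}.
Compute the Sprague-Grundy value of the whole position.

5

Row A is a plain Nim row of size 1, so its Grundy value is 1.
Row B is a plain Nim row of size 4, so its Grundy value is 4.
For row C, compute g(0), g(1), … with moves {3, 4, 6, 7}:
g(0) = mex{} = 0
g(1) = mex{} = 0
g(2) = mex{} = 0
g(3) = mex{0} = 1
g(4) = mex{0} = 1
g(5) = mex{0} = 1
g(6) = mex{0,1} = 2
g(7) = mex{0,1} = 2
g(8) = mex{0,1} = 2
g(9) = mex{0,1,2} = 3
g(10) = mex{1,2} = 0
g(11) = mex{1,2} = 0
g(12) = mex{1,2,3} = 0
So g(12) = 0.
By the Sprague-Grundy theorem, the Grundy value of a sum of independent games is the XOR of the component values.
Combined value = 1 XOR 4 XOR 0 = 5.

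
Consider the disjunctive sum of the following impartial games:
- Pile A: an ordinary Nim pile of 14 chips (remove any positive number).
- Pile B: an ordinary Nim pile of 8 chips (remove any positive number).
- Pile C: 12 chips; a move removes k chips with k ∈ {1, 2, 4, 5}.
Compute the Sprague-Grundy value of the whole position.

Pile A is a plain Nim pile of size 14, so its Grundy value is 14.
Pile B is a plain Nim pile of size 8, so its Grundy value is 8.
Build the Grundy sequence for pile C with g(k) = mex{g(k−s) : s ∈ {1, 2, 4, 5}, s ≤ k}:
k:     0  1  2  3  4  5  6  7  8  9 10 11 12
g(k):  0  1  2  0  1  2  0  1  2  0  1  2  0
So g(12) = 0.
By the Sprague-Grundy theorem, the Grundy value of a sum of independent games is the XOR of the component values.
Combined value = 14 XOR 8 XOR 0 = 6.

6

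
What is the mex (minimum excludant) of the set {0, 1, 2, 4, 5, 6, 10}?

3

The values 0, 1, 2 are all present; 3 is the first non-negative integer missing from the set.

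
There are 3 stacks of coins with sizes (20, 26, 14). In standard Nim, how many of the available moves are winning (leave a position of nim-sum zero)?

0

In binary:
  10100  (20)
  11010  (26)
  01110  (14)
  -----
  00000  (0)
The nim-sum is already 0, so every move leaves a nonzero nim-sum — there are no winning moves.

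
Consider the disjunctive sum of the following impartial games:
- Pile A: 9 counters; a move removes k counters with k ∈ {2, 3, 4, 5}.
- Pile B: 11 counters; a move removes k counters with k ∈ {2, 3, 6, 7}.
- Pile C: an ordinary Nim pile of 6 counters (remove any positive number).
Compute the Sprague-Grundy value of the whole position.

Build the Grundy sequence for pile A with g(k) = mex{g(k−s) : s ∈ {2, 3, 4, 5}, s ≤ k}:
k:     0  1  2  3  4  5  6  7  8  9
g(k):  0  0  1  1  2  2  3  0  0  1
So g(9) = 1.
Grundy values for pile B (subtraction set {2, 3, 6, 7}):
k:     0  1  2  3  4  5  6  7  8  9 10 11
g(k):  0  0  1  1  2  0  3  1  2  0  0  1
So g(11) = 1.
Pile C is a plain Nim pile of size 6, so its Grundy value is 6.
By the Sprague-Grundy theorem, the Grundy value of a sum of independent games is the XOR of the component values.
Combined value = 1 XOR 1 XOR 6 = 6.

6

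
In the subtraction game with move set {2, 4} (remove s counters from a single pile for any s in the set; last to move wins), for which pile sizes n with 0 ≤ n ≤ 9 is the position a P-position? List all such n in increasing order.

0, 1, 6, 7

Compute g(0), g(1), … for moves {2, 4}:
k:     0  1  2  3  4  5  6  7  8  9
g(k):  0  0  1  1  2  2  0  0  1  1
The P-positions (g = 0) in 0..9 are 0, 1, 6, 7.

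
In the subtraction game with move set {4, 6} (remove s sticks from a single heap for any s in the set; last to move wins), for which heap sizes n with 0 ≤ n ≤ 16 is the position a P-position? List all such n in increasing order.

0, 1, 2, 3, 10, 11, 12, 13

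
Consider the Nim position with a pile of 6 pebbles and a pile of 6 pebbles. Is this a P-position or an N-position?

P-position

Compute the nim-sum pairwise:
6 XOR 6 = 0
The nim-sum is 0, so this is a P-position: the player to move is in a losing position under optimal play.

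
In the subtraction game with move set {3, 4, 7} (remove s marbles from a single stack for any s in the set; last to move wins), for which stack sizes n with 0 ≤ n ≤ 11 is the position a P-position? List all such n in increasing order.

Grundy values for subtraction set {3, 4, 7}:
g(0) = mex{} = 0
g(1) = mex{} = 0
g(2) = mex{} = 0
g(3) = mex{0} = 1
g(4) = mex{0} = 1
g(5) = mex{0} = 1
g(6) = mex{0,1} = 2
g(7) = mex{0,1} = 2
g(8) = mex{0,1} = 2
g(9) = mex{0,1,2} = 3
g(10) = mex{1,2} = 0
g(11) = mex{1,2} = 0
The P-positions (g = 0) in 0..11 are 0, 1, 2, 10, 11.

0, 1, 2, 10, 11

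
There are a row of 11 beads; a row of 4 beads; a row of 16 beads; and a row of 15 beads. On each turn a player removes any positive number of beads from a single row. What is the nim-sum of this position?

16

Compute the nim-sum pairwise:
11 XOR 4 = 15
15 XOR 16 = 31
31 XOR 15 = 16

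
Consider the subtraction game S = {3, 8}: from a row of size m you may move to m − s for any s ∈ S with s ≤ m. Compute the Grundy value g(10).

Build the Grundy sequence with g(k) = mex{g(k−s) : s ∈ {3, 8}, s ≤ k}:
g(0) = mex{} = 0
g(1) = mex{} = 0
g(2) = mex{} = 0
g(3) = mex{0} = 1
g(4) = mex{0} = 1
g(5) = mex{0} = 1
g(6) = mex{1} = 0
g(7) = mex{1} = 0
g(8) = mex{0,1} = 2
g(9) = mex{0} = 1
g(10) = mex{0} = 1
So g(10) = 1.

1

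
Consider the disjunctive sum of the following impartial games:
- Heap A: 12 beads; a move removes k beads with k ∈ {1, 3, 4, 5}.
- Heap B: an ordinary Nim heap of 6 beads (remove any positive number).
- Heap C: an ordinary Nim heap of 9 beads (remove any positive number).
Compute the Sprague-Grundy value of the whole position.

Build the Grundy sequence for heap A with g(k) = mex{g(k−s) : s ∈ {1, 3, 4, 5}, s ≤ k}:
g(0) = mex{} = 0
g(1) = mex{0} = 1
g(2) = mex{1} = 0
g(3) = mex{0} = 1
g(4) = mex{0,1} = 2
g(5) = mex{0,1,2} = 3
g(6) = mex{0,1,3} = 2
g(7) = mex{0,1,2} = 3
g(8) = mex{1,2,3} = 0
g(9) = mex{0,2,3} = 1
g(10) = mex{1,2,3} = 0
g(11) = mex{0,2,3} = 1
g(12) = mex{0,1,3} = 2
So g(12) = 2.
Heap B is a plain Nim heap of size 6, so its Grundy value is 6.
Heap C is a plain Nim heap of size 9, so its Grundy value is 9.
The value of a disjunctive sum is the nim-sum of the parts.
Combined value = 2 ⊕ 6 ⊕ 9 = 13.

13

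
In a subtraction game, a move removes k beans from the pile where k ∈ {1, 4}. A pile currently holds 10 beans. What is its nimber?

0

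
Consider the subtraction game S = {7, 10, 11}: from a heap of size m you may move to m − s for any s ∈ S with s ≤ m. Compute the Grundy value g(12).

Build the Grundy sequence with g(k) = mex{g(k−s) : s ∈ {7, 10, 11}, s ≤ k}:
g(0) = mex{} = 0
g(1) = mex{} = 0
g(2) = mex{} = 0
g(3) = mex{} = 0
g(4) = mex{} = 0
g(5) = mex{} = 0
g(6) = mex{} = 0
g(7) = mex{0} = 1
g(8) = mex{0} = 1
g(9) = mex{0} = 1
g(10) = mex{0} = 1
g(11) = mex{0} = 1
g(12) = mex{0} = 1
So g(12) = 1.

1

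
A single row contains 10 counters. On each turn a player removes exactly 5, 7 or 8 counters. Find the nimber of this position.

Grundy values for subtraction set {5, 7, 8}:
k:     0  1  2  3  4  5  6  7  8  9 10
g(k):  0  0  0  0  0  1  1  1  1  1  2
So g(10) = 2.

2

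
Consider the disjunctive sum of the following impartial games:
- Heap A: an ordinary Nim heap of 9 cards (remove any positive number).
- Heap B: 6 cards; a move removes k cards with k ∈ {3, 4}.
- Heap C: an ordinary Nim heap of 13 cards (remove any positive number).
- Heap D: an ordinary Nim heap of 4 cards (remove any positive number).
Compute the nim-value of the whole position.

Heap A is a plain Nim heap of size 9, so its Grundy value is 9.
Build the Grundy sequence for heap B with g(k) = mex{g(k−s) : s ∈ {3, 4}, s ≤ k}:
g(0) = mex{} = 0
g(1) = mex{} = 0
g(2) = mex{} = 0
g(3) = mex{0} = 1
g(4) = mex{0} = 1
g(5) = mex{0} = 1
g(6) = mex{0,1} = 2
So g(6) = 2.
Heap C is a plain Nim heap of size 13, so its Grundy value is 13.
Heap D is a plain Nim heap of size 4, so its Grundy value is 4.
The value of a disjunctive sum is the nim-sum of the parts.
Combined value = 9 ⊕ 2 ⊕ 13 ⊕ 4 = 2.

2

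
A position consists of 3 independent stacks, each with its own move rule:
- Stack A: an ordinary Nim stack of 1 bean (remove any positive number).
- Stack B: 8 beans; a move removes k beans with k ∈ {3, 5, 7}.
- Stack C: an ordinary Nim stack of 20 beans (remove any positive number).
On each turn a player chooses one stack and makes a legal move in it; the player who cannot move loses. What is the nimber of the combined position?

Stack A is a plain Nim stack of size 1, so its Grundy value is 1.
For stack B, compute g(0), g(1), … with moves {3, 5, 7}:
g(0) = mex{} = 0
g(1) = mex{} = 0
g(2) = mex{} = 0
g(3) = mex{0} = 1
g(4) = mex{0} = 1
g(5) = mex{0} = 1
g(6) = mex{0,1} = 2
g(7) = mex{0,1} = 2
g(8) = mex{0,1} = 2
So g(8) = 2.
Stack C is a plain Nim stack of size 20, so its Grundy value is 20.
The value of a disjunctive sum is the nim-sum of the parts.
Combined value = 1 XOR 2 XOR 20 = 23.

23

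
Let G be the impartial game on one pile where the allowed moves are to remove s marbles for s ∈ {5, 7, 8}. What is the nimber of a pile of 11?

Compute g(0), g(1), … for moves {5, 7, 8}:
g(0) = mex{} = 0
g(1) = mex{} = 0
g(2) = mex{} = 0
g(3) = mex{} = 0
g(4) = mex{} = 0
g(5) = mex{0} = 1
g(6) = mex{0} = 1
g(7) = mex{0} = 1
g(8) = mex{0} = 1
g(9) = mex{0} = 1
g(10) = mex{0,1} = 2
g(11) = mex{0,1} = 2
So g(11) = 2.

2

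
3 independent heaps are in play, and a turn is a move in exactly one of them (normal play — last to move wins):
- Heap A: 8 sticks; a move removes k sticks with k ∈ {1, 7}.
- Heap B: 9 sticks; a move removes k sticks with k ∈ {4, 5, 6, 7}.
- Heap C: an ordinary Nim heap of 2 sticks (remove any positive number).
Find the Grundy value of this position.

0

For heap A, compute g(0), g(1), … with moves {1, 7}:
g(0) = mex{} = 0
g(1) = mex{0} = 1
g(2) = mex{1} = 0
g(3) = mex{0} = 1
g(4) = mex{1} = 0
g(5) = mex{0} = 1
g(6) = mex{1} = 0
g(7) = mex{0} = 1
g(8) = mex{1} = 0
So g(8) = 0.
Build the Grundy sequence for heap B with g(k) = mex{g(k−s) : s ∈ {4, 5, 6, 7}, s ≤ k}:
k:     0  1  2  3  4  5  6  7  8  9
g(k):  0  0  0  0  1  1  1  1  2  2
So g(9) = 2.
Heap C is a plain Nim heap of size 2, so its Grundy value is 2.
By the Sprague-Grundy theorem, the Grundy value of a sum of independent games is the XOR of the component values.
Combined value = 0 XOR 2 XOR 2 = 0.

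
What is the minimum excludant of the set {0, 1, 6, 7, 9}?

2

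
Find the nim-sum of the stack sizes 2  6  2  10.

12

Compute the nim-sum pairwise:
2 XOR 6 = 4
4 XOR 2 = 6
6 XOR 10 = 12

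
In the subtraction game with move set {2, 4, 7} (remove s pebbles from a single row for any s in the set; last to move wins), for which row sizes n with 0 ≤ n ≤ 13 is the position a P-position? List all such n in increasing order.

Compute g(0), g(1), … for moves {2, 4, 7}:
g(0) = mex{} = 0
g(1) = mex{} = 0
g(2) = mex{0} = 1
g(3) = mex{0} = 1
g(4) = mex{0,1} = 2
g(5) = mex{0,1} = 2
g(6) = mex{1,2} = 0
g(7) = mex{0,1,2} = 3
g(8) = mex{0,2} = 1
g(9) = mex{1,2,3} = 0
g(10) = mex{0,1} = 2
g(11) = mex{0,2,3} = 1
g(12) = mex{1,2} = 0
g(13) = mex{0,1} = 2
The P-positions (g = 0) in 0..13 are 0, 1, 6, 9, 12.

0, 1, 6, 9, 12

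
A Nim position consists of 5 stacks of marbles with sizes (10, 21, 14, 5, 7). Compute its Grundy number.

19

In binary:
  01010  (10)
  10101  (21)
  01110  (14)
  00101  (5)
  00111  (7)
  -----
  10011  (19)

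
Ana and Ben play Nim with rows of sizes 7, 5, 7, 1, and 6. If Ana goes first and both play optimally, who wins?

Nim-sum: 7 ⊕ 5 ⊕ 7 ⊕ 1 ⊕ 6 = 2.
The nim-sum is 2 ≠ 0, so this is an N-position: the player to move can win; Ana has a winning move.

Ana wins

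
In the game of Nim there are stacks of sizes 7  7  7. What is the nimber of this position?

Nim-sum: 7 ^ 7 ^ 7 = 7.

7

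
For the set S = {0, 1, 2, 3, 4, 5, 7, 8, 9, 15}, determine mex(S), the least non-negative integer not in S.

6

The values 0, 1, 2, 3, 4, 5 are all present; 6 is the first non-negative integer missing from the set.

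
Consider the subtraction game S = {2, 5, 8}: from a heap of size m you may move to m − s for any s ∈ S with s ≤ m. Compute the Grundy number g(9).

1

Compute g(0), g(1), … for moves {2, 5, 8}:
g(0) = mex{} = 0
g(1) = mex{} = 0
g(2) = mex{0} = 1
g(3) = mex{0} = 1
g(4) = mex{1} = 0
g(5) = mex{0,1} = 2
g(6) = mex{0} = 1
g(7) = mex{1,2} = 0
g(8) = mex{0,1} = 2
g(9) = mex{0} = 1
So g(9) = 1.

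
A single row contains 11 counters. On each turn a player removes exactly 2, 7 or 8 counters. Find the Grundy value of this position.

Compute g(0), g(1), … for moves {2, 7, 8}:
g(0) = mex{} = 0
g(1) = mex{} = 0
g(2) = mex{0} = 1
g(3) = mex{0} = 1
g(4) = mex{1} = 0
g(5) = mex{1} = 0
g(6) = mex{0} = 1
g(7) = mex{0} = 1
g(8) = mex{0,1} = 2
g(9) = mex{0,1} = 2
g(10) = mex{1,2} = 0
g(11) = mex{0,1,2} = 3
So g(11) = 3.

3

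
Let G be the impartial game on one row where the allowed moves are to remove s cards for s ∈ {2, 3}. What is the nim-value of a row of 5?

0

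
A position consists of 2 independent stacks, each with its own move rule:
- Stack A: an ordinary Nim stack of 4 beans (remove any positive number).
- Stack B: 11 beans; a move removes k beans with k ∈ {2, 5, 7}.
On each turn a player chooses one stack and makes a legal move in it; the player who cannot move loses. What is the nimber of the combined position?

7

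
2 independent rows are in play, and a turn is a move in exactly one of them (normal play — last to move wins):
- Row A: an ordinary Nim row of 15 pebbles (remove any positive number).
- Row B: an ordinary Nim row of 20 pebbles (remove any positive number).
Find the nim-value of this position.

27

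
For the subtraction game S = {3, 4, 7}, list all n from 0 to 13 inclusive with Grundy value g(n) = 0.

Compute g(0), g(1), … for moves {3, 4, 7}:
g(0) = mex{} = 0
g(1) = mex{} = 0
g(2) = mex{} = 0
g(3) = mex{0} = 1
g(4) = mex{0} = 1
g(5) = mex{0} = 1
g(6) = mex{0,1} = 2
g(7) = mex{0,1} = 2
g(8) = mex{0,1} = 2
g(9) = mex{0,1,2} = 3
g(10) = mex{1,2} = 0
g(11) = mex{1,2} = 0
g(12) = mex{1,2,3} = 0
g(13) = mex{0,2,3} = 1
The P-positions (g = 0) in 0..13 are 0, 1, 2, 10, 11, 12.

0, 1, 2, 10, 11, 12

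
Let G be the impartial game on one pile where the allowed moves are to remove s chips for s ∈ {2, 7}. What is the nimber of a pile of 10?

0

Build the Grundy sequence with g(k) = mex{g(k−s) : s ∈ {2, 7}, s ≤ k}:
k:     0  1  2  3  4  5  6  7  8  9 10
g(k):  0  0  1  1  0  0  1  1  2  0  0
So g(10) = 0.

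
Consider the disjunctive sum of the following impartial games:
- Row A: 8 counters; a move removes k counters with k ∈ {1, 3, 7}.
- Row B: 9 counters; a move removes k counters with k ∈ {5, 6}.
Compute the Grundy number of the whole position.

1

Grundy values for row A (subtraction set {1, 3, 7}):
k:     0  1  2  3  4  5  6  7  8
g(k):  0  1  0  1  0  1  0  1  0
So g(8) = 0.
Grundy values for row B (subtraction set {5, 6}):
k:     0  1  2  3  4  5  6  7  8  9
g(k):  0  0  0  0  0  1  1  1  1  1
So g(9) = 1.
The value of a disjunctive sum is the nim-sum of the parts.
Combined value = 0 XOR 1 = 1.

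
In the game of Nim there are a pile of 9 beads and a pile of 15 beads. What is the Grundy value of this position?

6

In binary:
  1001  (9)
  1111  (15)
  ----
  0110  (6)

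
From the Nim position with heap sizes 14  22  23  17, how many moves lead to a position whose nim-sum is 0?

3

Nim-sum: 14 XOR 22 XOR 23 XOR 17 = 30.
The overall nim-sum is X = 30. A heap of size p has a winning move iff p XOR X < p (reduce it to p XOR X).
  14: 14 XOR 30 = 16 ≥ 14 — no move.
  22: 22 XOR 30 = 8 < 22 — winning move (to 8).
  23: 23 XOR 30 = 9 < 23 — winning move (to 9).
  17: 17 XOR 30 = 15 < 17 — winning move (to 15).
That gives 3 winning moves.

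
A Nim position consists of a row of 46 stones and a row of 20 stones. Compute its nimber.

58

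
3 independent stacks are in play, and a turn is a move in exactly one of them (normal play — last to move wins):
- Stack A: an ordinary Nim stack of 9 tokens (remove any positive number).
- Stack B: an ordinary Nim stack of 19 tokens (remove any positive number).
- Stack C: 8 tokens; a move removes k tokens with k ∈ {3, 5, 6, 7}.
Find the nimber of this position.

Stack A is a plain Nim stack of size 9, so its Grundy value is 9.
Stack B is a plain Nim stack of size 19, so its Grundy value is 19.
Grundy values for stack C (subtraction set {3, 5, 6, 7}):
k:     0  1  2  3  4  5  6  7  8
g(k):  0  0  0  1  1  1  2  2  2
So g(8) = 2.
The value of a disjunctive sum is the nim-sum of the parts.
Combined value = 9 ⊕ 19 ⊕ 2 = 24.

24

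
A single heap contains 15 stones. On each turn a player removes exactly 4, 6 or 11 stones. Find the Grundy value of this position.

0

Compute g(0), g(1), … for moves {4, 6, 11}:
k:     0  1  2  3  4  5  6  7  8  9 10 11 12 13 14 15
g(k):  0  0  0  0  1  1  1  1  2  2  0  2  3  3  1  0
So g(15) = 0.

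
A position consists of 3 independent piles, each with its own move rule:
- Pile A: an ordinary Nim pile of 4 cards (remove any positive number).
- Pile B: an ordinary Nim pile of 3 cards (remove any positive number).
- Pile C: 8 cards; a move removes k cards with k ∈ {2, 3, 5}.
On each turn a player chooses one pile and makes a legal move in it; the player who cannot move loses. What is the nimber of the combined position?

Pile A is a plain Nim pile of size 4, so its Grundy value is 4.
Pile B is a plain Nim pile of size 3, so its Grundy value is 3.
Build the Grundy sequence for pile C with g(k) = mex{g(k−s) : s ∈ {2, 3, 5}, s ≤ k}:
g(0) = mex{} = 0
g(1) = mex{} = 0
g(2) = mex{0} = 1
g(3) = mex{0} = 1
g(4) = mex{0,1} = 2
g(5) = mex{0,1} = 2
g(6) = mex{0,1,2} = 3
g(7) = mex{1,2} = 0
g(8) = mex{1,2,3} = 0
So g(8) = 0.
The value of a disjunctive sum is the nim-sum of the parts.
Combined value = 4 ⊕ 3 ⊕ 0 = 7.

7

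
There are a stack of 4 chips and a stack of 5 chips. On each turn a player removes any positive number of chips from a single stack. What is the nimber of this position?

1

Compute the nim-sum pairwise:
4 ⊕ 5 = 1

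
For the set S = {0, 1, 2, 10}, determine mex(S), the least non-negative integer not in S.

3

The values 0, 1, 2 are all present; 3 is the first non-negative integer missing from the set.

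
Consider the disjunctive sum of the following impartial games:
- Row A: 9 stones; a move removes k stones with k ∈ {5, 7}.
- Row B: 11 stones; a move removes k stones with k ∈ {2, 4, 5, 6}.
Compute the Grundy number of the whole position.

0

Build the Grundy sequence for row A with g(k) = mex{g(k−s) : s ∈ {5, 7}, s ≤ k}:
k:     0  1  2  3  4  5  6  7  8  9
g(k):  0  0  0  0  0  1  1  1  1  1
So g(9) = 1.
Build the Grundy sequence for row B with g(k) = mex{g(k−s) : s ∈ {2, 4, 5, 6}, s ≤ k}:
g(0) = mex{} = 0
g(1) = mex{} = 0
g(2) = mex{0} = 1
g(3) = mex{0} = 1
g(4) = mex{0,1} = 2
g(5) = mex{0,1} = 2
g(6) = mex{0,1,2} = 3
g(7) = mex{0,1,2} = 3
g(8) = mex{1,2,3} = 0
g(9) = mex{1,2,3} = 0
g(10) = mex{0,2,3} = 1
g(11) = mex{0,2,3} = 1
So g(11) = 1.
The value of a disjunctive sum is the nim-sum of the parts.
Combined value = 1 XOR 1 = 0.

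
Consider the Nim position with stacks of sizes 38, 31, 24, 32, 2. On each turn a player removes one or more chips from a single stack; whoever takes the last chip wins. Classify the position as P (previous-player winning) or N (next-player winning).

Compute the nim-sum pairwise:
38 XOR 31 = 57
57 XOR 24 = 33
33 XOR 32 = 1
1 XOR 2 = 3
The nim-sum is 3 ≠ 0, so this is an N-position: the player to move can win.

N-position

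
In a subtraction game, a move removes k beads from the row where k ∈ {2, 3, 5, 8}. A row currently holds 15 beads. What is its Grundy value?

Build the Grundy sequence with g(k) = mex{g(k−s) : s ∈ {2, 3, 5, 8}, s ≤ k}:
k:     0  1  2  3  4  5  6  7  8  9 10 11 12 13 14 15
g(k):  0  0  1  1  2  2  3  0  4  1  3  0  4  1  2  2
So g(15) = 2.

2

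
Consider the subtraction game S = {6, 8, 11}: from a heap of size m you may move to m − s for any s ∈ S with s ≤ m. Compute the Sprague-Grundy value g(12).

2

Grundy values for subtraction set {6, 8, 11}:
g(0) = mex{} = 0
g(1) = mex{} = 0
g(2) = mex{} = 0
g(3) = mex{} = 0
g(4) = mex{} = 0
g(5) = mex{} = 0
g(6) = mex{0} = 1
g(7) = mex{0} = 1
g(8) = mex{0} = 1
g(9) = mex{0} = 1
g(10) = mex{0} = 1
g(11) = mex{0} = 1
g(12) = mex{0,1} = 2
So g(12) = 2.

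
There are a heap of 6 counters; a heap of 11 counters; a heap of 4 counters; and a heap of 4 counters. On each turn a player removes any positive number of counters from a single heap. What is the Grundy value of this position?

Bitwise XOR of the heap sizes:
  0110  (6)
  1011  (11)
  0100  (4)
  0100  (4)
  ----
  1101  (13)

13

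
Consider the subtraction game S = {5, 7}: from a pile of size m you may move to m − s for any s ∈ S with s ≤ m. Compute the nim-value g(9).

1

Build the Grundy sequence with g(k) = mex{g(k−s) : s ∈ {5, 7}, s ≤ k}:
g(0) = mex{} = 0
g(1) = mex{} = 0
g(2) = mex{} = 0
g(3) = mex{} = 0
g(4) = mex{} = 0
g(5) = mex{0} = 1
g(6) = mex{0} = 1
g(7) = mex{0} = 1
g(8) = mex{0} = 1
g(9) = mex{0} = 1
So g(9) = 1.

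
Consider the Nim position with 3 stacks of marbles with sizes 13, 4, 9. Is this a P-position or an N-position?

P-position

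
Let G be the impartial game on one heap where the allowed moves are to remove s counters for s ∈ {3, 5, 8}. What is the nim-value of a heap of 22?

0

Build the Grundy sequence with g(k) = mex{g(k−s) : s ∈ {3, 5, 8}, s ≤ k}:
k:     0  1  2  3  4  5  6  7  8  9 10 11 12 13 14 15 16 17 18 19 20 21 22
g(k):  0  0  0  1  1  1  2  2  2  3  3  0  0  0  1  1  1  2  2  2  3  3  0
So g(22) = 0.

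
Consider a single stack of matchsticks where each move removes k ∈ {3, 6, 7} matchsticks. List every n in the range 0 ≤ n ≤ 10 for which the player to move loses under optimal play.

0, 1, 2, 10

Build the Grundy sequence with g(k) = mex{g(k−s) : s ∈ {3, 6, 7}, s ≤ k}:
g(0) = mex{} = 0
g(1) = mex{} = 0
g(2) = mex{} = 0
g(3) = mex{0} = 1
g(4) = mex{0} = 1
g(5) = mex{0} = 1
g(6) = mex{0,1} = 2
g(7) = mex{0,1} = 2
g(8) = mex{0,1} = 2
g(9) = mex{0,1,2} = 3
g(10) = mex{1,2} = 0
The P-positions (g = 0) in 0..10 are 0, 1, 2, 10.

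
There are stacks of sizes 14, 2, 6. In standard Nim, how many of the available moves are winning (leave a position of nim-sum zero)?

Compute the nim-sum pairwise:
14 ⊕ 2 = 12
12 ⊕ 6 = 10
The overall nim-sum is X = 10. A stack of size p has a winning move iff p XOR X < p (reduce it to p XOR X).
  14: 14 XOR 10 = 4 < 14 — winning move (to 4).
  2: 2 XOR 10 = 8 ≥ 2 — no move.
  6: 6 XOR 10 = 12 ≥ 6 — no move.
That gives 1 winning move.

1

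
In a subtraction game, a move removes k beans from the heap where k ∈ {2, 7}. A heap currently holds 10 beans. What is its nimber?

Compute g(0), g(1), … for moves {2, 7}:
k:     0  1  2  3  4  5  6  7  8  9 10
g(k):  0  0  1  1  0  0  1  1  2  0  0
So g(10) = 0.

0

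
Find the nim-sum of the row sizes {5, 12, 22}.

31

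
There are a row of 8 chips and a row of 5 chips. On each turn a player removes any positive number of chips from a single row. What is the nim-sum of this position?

Bitwise XOR of the heap sizes:
  1000  (8)
  0101  (5)
  ----
  1101  (13)

13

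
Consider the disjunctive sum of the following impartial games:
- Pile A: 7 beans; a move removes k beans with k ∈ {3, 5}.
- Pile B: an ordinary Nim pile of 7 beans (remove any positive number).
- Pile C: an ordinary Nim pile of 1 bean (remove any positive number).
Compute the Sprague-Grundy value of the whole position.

Build the Grundy sequence for pile A with g(k) = mex{g(k−s) : s ∈ {3, 5}, s ≤ k}:
k:     0  1  2  3  4  5  6  7
g(k):  0  0  0  1  1  1  2  2
So g(7) = 2.
Pile B is a plain Nim pile of size 7, so its Grundy value is 7.
Pile C is a plain Nim pile of size 1, so its Grundy value is 1.
By the Sprague-Grundy theorem, the Grundy value of a sum of independent games is the XOR of the component values.
Combined value = 2 ⊕ 7 ⊕ 1 = 4.

4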